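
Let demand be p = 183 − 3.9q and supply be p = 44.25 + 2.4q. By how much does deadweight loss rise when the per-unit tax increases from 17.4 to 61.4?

Competitive equilibrium: 183 − 3.9q = 44.25 + 2.4q → q* = 22.0238, p* = 97.1071.
For a per-unit tax t: Δq = t/6.3, so DWL = ½·t·(t/6.3) = t²/12.6.
At t = 17.4: DWL = 24.029. At t = 61.4: DWL = 299.203.
Increase = 299.203 − 24.029 = 275.17.

275.17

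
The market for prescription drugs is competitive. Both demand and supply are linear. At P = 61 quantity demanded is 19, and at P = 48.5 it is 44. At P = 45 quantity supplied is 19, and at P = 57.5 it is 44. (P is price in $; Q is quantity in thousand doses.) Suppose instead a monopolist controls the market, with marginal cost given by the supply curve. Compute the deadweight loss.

Demand slope = (48.5 − 61)/(44 − 19) = −0.5, so P = 70.5 − 0.5Q.
Supply slope = (57.5 − 45)/(44 − 19) = 0.5, so P = 35.5 + 0.5Q.
Competitive equilibrium: 70.5 − 0.5Q = 35.5 + 0.5Q → Q* = 35, P* = 53.
Marginal revenue: MR = 70.5 − Q. Set MR = MC: 70.5 − Q = 35.5 + 0.5Q → Q_m = 23.3333.
Price P_m = 70.5 − 0.5·23.3333 = 58.8334; MC(Q_m) = 35.5 + 0.5·23.3333 = 47.1667.
Competitive Q* = 35, so ΔQ = 11.6667; wedge = 58.8334 − 47.1667 = 11.6667.
Welfare loss = ½ × 11.6667 × 11.6667 = $68.06 thousand.

$68.06 thousand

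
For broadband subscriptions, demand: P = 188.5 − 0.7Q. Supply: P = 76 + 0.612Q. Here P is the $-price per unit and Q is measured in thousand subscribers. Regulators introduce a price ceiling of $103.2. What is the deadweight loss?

$1119.07 thousand

Competitive equilibrium: 188.5 − 0.7Q = 76 + 0.612Q → Q* = 85.747, P* = 128.4771.
At the ceiling P = 103.2, quantity supplied = (103.2 − 76)/0.612 = 44.4444.
Willingness to pay at Q' = 44.4444: 188.5 − 0.7·44.4444 = 157.3889.
ΔQ = 85.747 − 44.4444 = 41.3026; wedge = 157.3889 − 103.2 = 54.1889.
DWL = ½ × 41.3026 × 54.1889 = $1119.07 thousand.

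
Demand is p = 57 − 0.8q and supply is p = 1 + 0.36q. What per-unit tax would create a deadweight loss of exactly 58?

Competitive equilibrium: 57 − 0.8q = 1 + 0.36q → q* = 48.2759, p* = 18.3793.
A tax t gives Δq = t/1.16 and wedge t, so DWL = t²/2.32.
t²/2.32 = 58 → t² = 134.56 → t = 11.6.

11.6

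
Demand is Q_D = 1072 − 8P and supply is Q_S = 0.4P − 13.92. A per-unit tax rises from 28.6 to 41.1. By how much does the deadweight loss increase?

In inverse form: demand P = 134 − 0.125Q, supply P = 34.8 + 2.5Q.
Competitive equilibrium: 134 − 0.125Q = 34.8 + 2.5Q → Q* = 37.7905, P* = 129.2762.
For a per-unit tax t: ΔQ = t/2.625, so DWL = ½·t·(t/2.625) = t²/5.25.
At t = 28.6: DWL = 155.802. At t = 41.1: DWL = 321.754.
Increase = 321.754 − 155.802 = 165.95.

165.95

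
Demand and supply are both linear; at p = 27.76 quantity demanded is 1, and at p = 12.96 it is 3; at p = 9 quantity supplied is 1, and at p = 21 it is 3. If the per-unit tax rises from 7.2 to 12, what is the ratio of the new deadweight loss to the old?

Demand slope = (12.96 − 27.76)/(3 − 1) = −7.4, so p = 35.16 − 7.4q.
Supply slope = (21 − 9)/(3 − 1) = 6, so p = 3 + 6q.
Competitive equilibrium: 35.16 − 7.4q = 3 + 6q → q* = 2.4, p* = 17.4.
For a per-unit tax t: Δq = t/13.4, so DWL = ½·t·(t/13.4) = t²/26.8.
At t = 7.2: DWL = 1.934. At t = 12: DWL = 5.373.
Ratio = (12/7.2)² = 2.778.

2.778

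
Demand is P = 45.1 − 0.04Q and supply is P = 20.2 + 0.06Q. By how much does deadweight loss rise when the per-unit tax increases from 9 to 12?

315

Competitive equilibrium: 45.1 − 0.04Q = 20.2 + 0.06Q → Q* = 249, P* = 35.14.
For a per-unit tax t: ΔQ = t/0.1, so DWL = ½·t·(t/0.1) = t²/0.2.
At t = 9: DWL = 405. At t = 12: DWL = 720.
Increase = 720 − 405 = 315.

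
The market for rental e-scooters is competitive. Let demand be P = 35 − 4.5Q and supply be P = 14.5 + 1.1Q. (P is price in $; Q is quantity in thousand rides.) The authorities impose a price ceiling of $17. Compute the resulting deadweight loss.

Competitive equilibrium: 35 − 4.5Q = 14.5 + 1.1Q → Q* = 3.6607, P* = 18.5268.
At the ceiling P = 17, quantity supplied = (17 − 14.5)/1.1 = 2.2727.
Willingness to pay at Q' = 2.2727: 35 − 4.5·2.2727 = 24.7729.
ΔQ = 3.6607 − 2.2727 = 1.388; wedge = 24.7729 − 17 = 7.7729.
DWL = ½ × 1.388 × 7.7729 = $5.39 thousand.

$5.39 thousand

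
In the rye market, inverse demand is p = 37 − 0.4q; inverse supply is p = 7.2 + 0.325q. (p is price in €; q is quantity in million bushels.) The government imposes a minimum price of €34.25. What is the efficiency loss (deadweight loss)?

Competitive equilibrium: 37 − 0.4q = 7.2 + 0.325q → q* = 41.1034, p* = 20.5586.
At the floor p = 34.25, quantity demanded = (37 − 34.25)/0.4 = 6.875.
Sellers' marginal cost at q' = 6.875: 7.2 + 0.325·6.875 = 9.4344.
Δq = 41.1034 − 6.875 = 34.2284; wedge = 34.25 − 9.4344 = 24.8156.
The triangle = ½ × 34.2284 × 24.8156 = €424.70 million.

€424.70 million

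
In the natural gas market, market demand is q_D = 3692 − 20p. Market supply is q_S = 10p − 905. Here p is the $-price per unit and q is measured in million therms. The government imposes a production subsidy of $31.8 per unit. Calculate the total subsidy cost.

In inverse form: demand p = 184.6 − 0.05q, supply p = 90.5 + 0.1q.
Competitive equilibrium: 184.6 − 0.05q = 90.5 + 0.1q → q* = 627.3333, p* = 153.2333.
The subsidy lowers effective supply by 31.8: p = 58.7 + 0.1q.
New quantity: 184.6 − 0.05q = 58.7 + 0.1q → q' = 839.3333.
Total subsidy cost = 31.8 × 839.3333 = $26690.80 million.

$26690.80 million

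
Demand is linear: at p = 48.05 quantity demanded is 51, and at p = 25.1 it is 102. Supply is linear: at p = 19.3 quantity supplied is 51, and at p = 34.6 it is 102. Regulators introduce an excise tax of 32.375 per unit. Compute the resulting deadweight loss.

698.76

Demand slope = (25.1 − 48.05)/(102 − 51) = −0.45, so p = 71 − 0.45q.
Supply slope = (34.6 − 19.3)/(102 − 51) = 0.3, so p = 4 + 0.3q.
Competitive equilibrium: 71 − 0.45q = 4 + 0.3q → q* = 89.3333, p* = 30.8.
With the tax, the buyer price exceeds the seller price by 32.375: (71 − 0.45q) − (4 + 0.3q) = 32.375 → q' = 46.1667.
Δq = 89.3333 − 46.1667 = 43.1666; the wedge equals the tax, 32.375.
The triangle = ½ × 43.1666 × 32.375 = 698.76.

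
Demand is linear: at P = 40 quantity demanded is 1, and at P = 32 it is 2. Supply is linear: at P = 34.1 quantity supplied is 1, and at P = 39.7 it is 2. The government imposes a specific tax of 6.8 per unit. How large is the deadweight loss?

1.70

Demand slope = (32 − 40)/(2 − 1) = −8, so P = 48 − 8Q.
Supply slope = (39.7 − 34.1)/(2 − 1) = 5.6, so P = 28.5 + 5.6Q.
Competitive equilibrium: 48 − 8Q = 28.5 + 5.6Q → Q* = 1.4338, P* = 36.5294.
With the tax, the buyer price exceeds the seller price by 6.8: (48 − 8Q) − (28.5 + 5.6Q) = 6.8 → Q' = 0.9338.
ΔQ = 1.4338 − 0.9338 = 0.5; the wedge equals the tax, 6.8.
Welfare loss = ½ × 0.5 × 6.8 = 1.70.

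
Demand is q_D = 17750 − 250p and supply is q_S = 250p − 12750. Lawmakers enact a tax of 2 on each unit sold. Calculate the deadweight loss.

In inverse form: demand p = 71 − 0.004q, supply p = 51 + 0.004q.
Competitive equilibrium: 71 − 0.004q = 51 + 0.004q → q* = 2500, p* = 61.
With the tax, the buyer price exceeds the seller price by 2: (71 − 0.004q) − (51 + 0.004q) = 2 → q' = 2250.
Δq = 2500 − 2250 = 250; the wedge equals the tax, 2.
Deadweight loss = ½ × 250 × 2 = 250.

250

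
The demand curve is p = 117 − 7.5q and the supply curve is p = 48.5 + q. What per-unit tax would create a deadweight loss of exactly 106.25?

Competitive equilibrium: 117 − 7.5q = 48.5 + q → q* = 8.0588, p* = 56.5588.
A tax t gives Δq = t/8.5 and wedge t, so DWL = t²/17.
t²/17 = 106.25 → t² = 1806.25 → t = 42.5.

42.5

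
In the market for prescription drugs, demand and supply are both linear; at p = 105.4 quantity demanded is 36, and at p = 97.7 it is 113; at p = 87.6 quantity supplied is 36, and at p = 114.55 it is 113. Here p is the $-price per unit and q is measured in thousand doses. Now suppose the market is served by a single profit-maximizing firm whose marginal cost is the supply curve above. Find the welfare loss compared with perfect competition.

$42.46 thousand

Demand slope = (97.7 − 105.4)/(113 − 36) = −0.1, so p = 109 − 0.1q.
Supply slope = (114.55 − 87.6)/(113 − 36) = 0.35, so p = 75 + 0.35q.
Competitive equilibrium: 109 − 0.1q = 75 + 0.35q → q* = 75.5556, p* = 101.4444.
Marginal revenue: MR = 109 − 0.2q. Set MR = MC: 109 − 0.2q = 75 + 0.35q → q_m = 61.8182.
Price p_m = 109 − 0.1·61.8182 = 102.8182; MC(q_m) = 75 + 0.35·61.8182 = 96.6364.
Competitive q* = 75.5556, so Δq = 13.7374; wedge = 102.8182 − 96.6364 = 6.1818.
Welfare loss = ½ × 13.7374 × 6.1818 = $42.46 thousand.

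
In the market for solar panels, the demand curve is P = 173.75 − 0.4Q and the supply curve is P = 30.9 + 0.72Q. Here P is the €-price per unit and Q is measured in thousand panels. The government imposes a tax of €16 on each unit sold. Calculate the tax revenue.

Competitive equilibrium: 173.75 − 0.4Q = 30.9 + 0.72Q → Q* = 127.5446, P* = 122.7321.
With the tax, the buyer price exceeds the seller price by 16: (173.75 − 0.4Q) − (30.9 + 0.72Q) = 16 → Q' = 113.2589.
Tax revenue = 16 × 113.2589 = €1812.14 thousand.

€1812.14 thousand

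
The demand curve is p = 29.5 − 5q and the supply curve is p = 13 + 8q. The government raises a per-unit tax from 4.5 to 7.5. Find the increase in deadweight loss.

Competitive equilibrium: 29.5 − 5q = 13 + 8q → q* = 1.2692, p* = 23.1538.
For a per-unit tax t: Δq = t/13, so DWL = ½·t·(t/13) = t²/26.
At t = 4.5: DWL = 0.779. At t = 7.5: DWL = 2.163.
Increase = 2.163 − 0.779 = 1.38.

1.38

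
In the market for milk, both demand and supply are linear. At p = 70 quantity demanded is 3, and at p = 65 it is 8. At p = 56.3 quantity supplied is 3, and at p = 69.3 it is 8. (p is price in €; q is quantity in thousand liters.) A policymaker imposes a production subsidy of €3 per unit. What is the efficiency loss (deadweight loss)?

€1.25 thousand

Demand slope = (65 − 70)/(8 − 3) = −1, so p = 73 − q.
Supply slope = (69.3 − 56.3)/(8 − 3) = 2.6, so p = 48.5 + 2.6q.
Competitive equilibrium: 73 − q = 48.5 + 2.6q → q* = 6.8056, p* = 66.1944.
The subsidy lowers effective supply by 3: p = 45.5 + 2.6q.
New quantity: 73 − q = 45.5 + 2.6q → q' = 7.6389.
Overproduction Δq = 7.6389 − 6.8056 = 0.8333; wedge = subsidy = 3.
DWL = ½ × 0.8333 × 3 = €1.25 thousand.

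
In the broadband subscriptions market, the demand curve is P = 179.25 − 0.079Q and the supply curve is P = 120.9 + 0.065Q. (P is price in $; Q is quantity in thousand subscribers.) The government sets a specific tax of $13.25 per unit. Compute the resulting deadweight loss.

$609.59 thousand

Competitive equilibrium: 179.25 − 0.079Q = 120.9 + 0.065Q → Q* = 405.2083, P* = 147.2385.
With the tax, the buyer price exceeds the seller price by 13.25: (179.25 − 0.079Q) − (120.9 + 0.065Q) = 13.25 → Q' = 313.1944.
ΔQ = 405.2083 − 313.1944 = 92.0139; the wedge equals the tax, 13.25.
DWL = ½ × 92.0139 × 13.25 = $609.59 thousand.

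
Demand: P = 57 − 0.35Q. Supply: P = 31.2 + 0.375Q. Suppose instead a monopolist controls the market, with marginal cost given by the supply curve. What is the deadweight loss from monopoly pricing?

48.66

Competitive equilibrium: 57 − 0.35Q = 31.2 + 0.375Q → Q* = 35.5862, P* = 44.5448.
Marginal revenue: MR = 57 − 0.7Q. Set MR = MC: 57 − 0.7Q = 31.2 + 0.375Q → Q_m = 24.
Price P_m = 57 − 0.35·24 = 48.6; MC(Q_m) = 31.2 + 0.375·24 = 40.2.
Competitive Q* = 35.5862, so ΔQ = 11.5862; wedge = 48.6 − 40.2 = 8.4.
The triangle = ½ × 11.5862 × 8.4 = 48.66.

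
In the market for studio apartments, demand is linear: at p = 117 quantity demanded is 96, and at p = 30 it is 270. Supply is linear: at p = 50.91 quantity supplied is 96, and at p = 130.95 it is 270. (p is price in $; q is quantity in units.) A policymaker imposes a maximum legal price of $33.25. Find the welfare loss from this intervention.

Demand slope = (30 − 117)/(270 − 96) = −0.5, so p = 165 − 0.5q.
Supply slope = (130.95 − 50.91)/(270 − 96) = 0.46, so p = 6.75 + 0.46q.
Competitive equilibrium: 165 − 0.5q = 6.75 + 0.46q → q* = 164.84375, p* = 82.57813.
At the ceiling p = 33.25, quantity supplied = (33.25 − 6.75)/0.46 = 57.6087.
Willingness to pay at q' = 57.6087: 165 − 0.5·57.6087 = 136.19565.
Δq = 164.84375 − 57.6087 = 107.23505; wedge = 136.19565 − 33.25 = 102.94565.
DWL = ½ × 107.23505 × 102.94565 = $5519.69.

$5519.69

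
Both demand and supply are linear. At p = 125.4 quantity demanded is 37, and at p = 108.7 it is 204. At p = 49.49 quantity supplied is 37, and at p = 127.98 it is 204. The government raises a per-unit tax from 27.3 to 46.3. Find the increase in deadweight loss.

1226.67

Demand slope = (108.7 − 125.4)/(204 − 37) = −0.1, so p = 129.1 − 0.1q.
Supply slope = (127.98 − 49.49)/(204 − 37) = 0.47, so p = 32.1 + 0.47q.
Competitive equilibrium: 129.1 − 0.1q = 32.1 + 0.47q → q* = 170.1754, p* = 112.0825.
For a per-unit tax t: Δq = t/0.57, so DWL = ½·t·(t/0.57) = t²/1.14.
At t = 27.3: DWL = 653.763. At t = 46.3: DWL = 1880.43.
Increase = 1880.43 − 653.763 = 1226.67.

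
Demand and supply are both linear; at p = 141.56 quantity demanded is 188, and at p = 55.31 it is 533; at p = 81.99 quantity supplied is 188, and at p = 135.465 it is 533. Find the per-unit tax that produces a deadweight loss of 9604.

Demand slope = (55.31 − 141.56)/(533 − 188) = −0.25, so p = 188.56 − 0.25q.
Supply slope = (135.465 − 81.99)/(533 − 188) = 0.155, so p = 52.85 + 0.155q.
Competitive equilibrium: 188.56 − 0.25q = 52.85 + 0.155q → q* = 335.0864, p* = 104.7884.
A tax t gives Δq = t/0.405 and wedge t, so DWL = t²/0.81.
t²/0.81 = 9604 → t² = 7779.24 → t = 88.2.

88.2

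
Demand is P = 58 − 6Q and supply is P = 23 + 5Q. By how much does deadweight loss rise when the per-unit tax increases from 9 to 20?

Competitive equilibrium: 58 − 6Q = 23 + 5Q → Q* = 3.1818, P* = 38.9091.
For a per-unit tax t: ΔQ = t/11, so DWL = ½·t·(t/11) = t²/22.
At t = 9: DWL = 3.682. At t = 20: DWL = 18.182.
Increase = 18.182 − 3.682 = 14.50.

14.50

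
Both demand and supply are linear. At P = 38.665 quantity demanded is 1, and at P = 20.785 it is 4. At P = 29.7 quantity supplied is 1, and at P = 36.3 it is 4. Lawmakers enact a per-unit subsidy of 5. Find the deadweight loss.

Demand slope = (20.785 − 38.665)/(4 − 1) = −5.96, so P = 44.625 − 5.96Q.
Supply slope = (36.3 − 29.7)/(4 − 1) = 2.2, so P = 27.5 + 2.2Q.
Competitive equilibrium: 44.625 − 5.96Q = 27.5 + 2.2Q → Q* = 2.0987, P* = 32.117.
The subsidy lowers effective supply by 5: P = 22.5 + 2.2Q.
New quantity: 44.625 − 5.96Q = 22.5 + 2.2Q → Q' = 2.7114.
Overproduction ΔQ = 2.7114 − 2.0987 = 0.6127; wedge = subsidy = 5.
Deadweight loss = ½ × 0.6127 × 5 = 1.53.

1.53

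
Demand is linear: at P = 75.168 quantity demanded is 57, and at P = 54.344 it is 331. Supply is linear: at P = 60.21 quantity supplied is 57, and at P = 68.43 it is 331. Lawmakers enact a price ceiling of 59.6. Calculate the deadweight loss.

Demand slope = (54.344 − 75.168)/(331 − 57) = −0.076, so P = 79.5 − 0.076Q.
Supply slope = (68.43 − 60.21)/(331 − 57) = 0.03, so P = 58.5 + 0.03Q.
Competitive equilibrium: 79.5 − 0.076Q = 58.5 + 0.03Q → Q* = 198.1132, P* = 64.4434.
At the ceiling P = 59.6, quantity supplied = (59.6 − 58.5)/0.03 = 36.6667.
Willingness to pay at Q' = 36.6667: 79.5 − 0.076·36.6667 = 76.7133.
ΔQ = 198.1132 − 36.6667 = 161.4465; wedge = 76.7133 − 59.6 = 17.1133.
Deadweight loss = ½ × 161.4465 × 17.1133 = 1381.44.

1381.44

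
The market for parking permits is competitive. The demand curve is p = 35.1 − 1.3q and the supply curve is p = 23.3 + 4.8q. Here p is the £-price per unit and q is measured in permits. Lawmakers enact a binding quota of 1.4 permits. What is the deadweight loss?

£0.87

Competitive equilibrium: 35.1 − 1.3q = 23.3 + 4.8q → q* = 1.9344, p* = 32.5852.
At q = 1.4: demand price = 35.1 − 1.3·1.4 = 33.28; supply price = 23.3 + 4.8·1.4 = 30.02.
Δq = 1.9344 − 1.4 = 0.5344; wedge = 33.28 − 30.02 = 3.26.
The triangle = ½ × 0.5344 × 3.26 = £0.87.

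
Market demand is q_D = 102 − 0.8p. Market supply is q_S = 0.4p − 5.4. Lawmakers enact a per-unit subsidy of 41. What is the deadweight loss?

224.13

In inverse form: demand p = 127.5 − 1.25q, supply p = 13.5 + 2.5q.
Competitive equilibrium: 127.5 − 1.25q = 13.5 + 2.5q → q* = 30.4, p* = 89.5.
The subsidy lowers effective supply by 41: p = 2.5q − 27.5.
New quantity: 127.5 − 1.25q = 2.5q − 27.5 → q' = 41.3333.
Overproduction Δq = 41.3333 − 30.4 = 10.9333; wedge = subsidy = 41.
Welfare loss = ½ × 10.9333 × 41 = 224.13.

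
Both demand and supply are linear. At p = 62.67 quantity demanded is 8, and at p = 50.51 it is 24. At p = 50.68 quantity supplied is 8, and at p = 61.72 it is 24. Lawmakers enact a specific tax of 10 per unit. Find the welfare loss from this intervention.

Demand slope = (50.51 − 62.67)/(24 − 8) = −0.76, so p = 68.75 − 0.76q.
Supply slope = (61.72 − 50.68)/(24 − 8) = 0.69, so p = 45.16 + 0.69q.
Competitive equilibrium: 68.75 − 0.76q = 45.16 + 0.69q → q* = 16.269, p* = 56.3856.
With the tax, the buyer price exceeds the seller price by 10: (68.75 − 0.76q) − (45.16 + 0.69q) = 10 → q' = 9.3724.
Δq = 16.269 − 9.3724 = 6.8966; the wedge equals the tax, 10.
Deadweight loss = ½ × 6.8966 × 10 = 34.48.

34.48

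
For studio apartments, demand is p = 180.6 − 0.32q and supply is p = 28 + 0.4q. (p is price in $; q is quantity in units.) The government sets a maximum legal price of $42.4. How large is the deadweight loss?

Competitive equilibrium: 180.6 − 0.32q = 28 + 0.4q → q* = 211.9444, p* = 112.7778.
At the ceiling p = 42.4, quantity supplied = (42.4 − 28)/0.4 = 36.
Willingness to pay at q' = 36: 180.6 − 0.32·36 = 169.08.
Δq = 211.9444 − 36 = 175.9444; wedge = 169.08 − 42.4 = 126.68.
Welfare loss = ½ × 175.9444 × 126.68 = $11144.32.

$11144.32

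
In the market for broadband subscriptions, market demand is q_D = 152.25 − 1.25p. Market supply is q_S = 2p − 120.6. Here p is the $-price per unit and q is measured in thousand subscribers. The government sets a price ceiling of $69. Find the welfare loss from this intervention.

In inverse form: demand p = 121.8 − 0.8q, supply p = 60.3 + 0.5q.
Competitive equilibrium: 121.8 − 0.8q = 60.3 + 0.5q → q* = 47.3077, p* = 83.9538.
At the ceiling p = 69, quantity supplied = (69 − 60.3)/0.5 = 17.4.
Willingness to pay at q' = 17.4: 121.8 − 0.8·17.4 = 107.88.
Δq = 47.3077 − 17.4 = 29.9077; wedge = 107.88 − 69 = 38.88.
Deadweight loss = ½ × 29.9077 × 38.88 = $581.41 thousand.

$581.41 thousand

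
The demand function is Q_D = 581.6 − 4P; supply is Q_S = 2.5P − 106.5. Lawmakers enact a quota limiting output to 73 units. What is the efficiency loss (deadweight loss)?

2356.63

In inverse form: demand P = 145.4 − 0.25Q, supply P = 42.6 + 0.4Q.
Competitive equilibrium: 145.4 − 0.25Q = 42.6 + 0.4Q → Q* = 158.1538, P* = 105.8615.
At Q = 73: demand price = 145.4 − 0.25·73 = 127.15; supply price = 42.6 + 0.4·73 = 71.8.
ΔQ = 158.1538 − 73 = 85.1538; wedge = 127.15 − 71.8 = 55.35.
The triangle = ½ × 85.1538 × 55.35 = 2356.63.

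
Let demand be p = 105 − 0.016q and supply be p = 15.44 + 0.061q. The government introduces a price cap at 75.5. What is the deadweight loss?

1227.06

Competitive equilibrium: 105 − 0.016q = 15.44 + 0.061q → q* = 1163.11688, p* = 86.39013.
At the ceiling p = 75.5, quantity supplied = (75.5 − 15.44)/0.061 = 984.59016.
Willingness to pay at q' = 984.59016: 105 − 0.016·984.59016 = 89.24656.
Δq = 1163.11688 − 984.59016 = 178.52672; wedge = 89.24656 − 75.5 = 13.74656.
The triangle = ½ × 178.52672 × 13.74656 = 1227.06.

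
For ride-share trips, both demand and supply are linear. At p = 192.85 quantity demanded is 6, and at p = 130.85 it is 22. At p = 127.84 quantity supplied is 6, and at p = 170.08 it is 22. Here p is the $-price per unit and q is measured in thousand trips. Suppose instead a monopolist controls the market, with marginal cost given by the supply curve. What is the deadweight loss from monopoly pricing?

Demand slope = (130.85 − 192.85)/(22 − 6) = −3.875, so p = 216.1 − 3.875q.
Supply slope = (170.08 − 127.84)/(22 − 6) = 2.64, so p = 112 + 2.64q.
Competitive equilibrium: 216.1 − 3.875q = 112 + 2.64q → q* = 15.9785, p* = 154.1833.
Marginal revenue: MR = 216.1 − 7.75q. Set MR = MC: 216.1 − 7.75q = 112 + 2.64q → q_m = 10.0192.
Price p_m = 216.1 − 3.875·10.0192 = 177.2756; MC(q_m) = 112 + 2.64·10.0192 = 138.4507.
Competitive q* = 15.9785, so Δq = 5.9593; wedge = 177.2756 − 138.4507 = 38.8249.
Welfare loss = ½ × 5.9593 × 38.8249 = $115.68 thousand.

$115.68 thousand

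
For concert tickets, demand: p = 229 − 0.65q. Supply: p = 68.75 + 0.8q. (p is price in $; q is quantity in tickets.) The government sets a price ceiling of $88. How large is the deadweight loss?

Competitive equilibrium: 229 − 0.65q = 68.75 + 0.8q → q* = 110.51724, p* = 157.16379.
At the ceiling p = 88, quantity supplied = (88 − 68.75)/0.8 = 24.0625.
Willingness to pay at q' = 24.0625: 229 − 0.65·24.0625 = 213.35938.
Δq = 110.51724 − 24.0625 = 86.45474; wedge = 213.35938 − 88 = 125.35938.
DWL = ½ × 86.45474 × 125.35938 = $5418.96.

$5418.96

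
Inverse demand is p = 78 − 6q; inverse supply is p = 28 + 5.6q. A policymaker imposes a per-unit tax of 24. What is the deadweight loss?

Competitive equilibrium: 78 − 6q = 28 + 5.6q → q* = 4.3103, p* = 52.1379.
With the tax, the buyer price exceeds the seller price by 24: (78 − 6q) − (28 + 5.6q) = 24 → q' = 2.2414.
Δq = 4.3103 − 2.2414 = 2.0689; the wedge equals the tax, 24.
Welfare loss = ½ × 2.0689 × 24 = 24.83.

24.83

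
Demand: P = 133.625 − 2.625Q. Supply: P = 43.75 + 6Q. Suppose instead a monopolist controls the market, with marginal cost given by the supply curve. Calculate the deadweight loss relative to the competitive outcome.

25.49

Competitive equilibrium: 133.625 − 2.625Q = 43.75 + 6Q → Q* = 10.4203, P* = 106.2717.
Marginal revenue: MR = 133.625 − 5.25Q. Set MR = MC: 133.625 − 5.25Q = 43.75 + 6Q → Q_m = 7.9889.
Price P_m = 133.625 − 2.625·7.9889 = 112.6541; MC(Q_m) = 43.75 + 6·7.9889 = 91.6834.
Competitive Q* = 10.4203, so ΔQ = 2.4314; wedge = 112.6541 − 91.6834 = 20.9707.
Deadweight loss = ½ × 2.4314 × 20.9707 = 25.49.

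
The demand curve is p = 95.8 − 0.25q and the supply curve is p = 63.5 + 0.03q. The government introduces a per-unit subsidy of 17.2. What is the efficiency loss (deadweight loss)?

Competitive equilibrium: 95.8 − 0.25q = 63.5 + 0.03q → q* = 115.3571, p* = 66.9607.
The subsidy lowers effective supply by 17.2: p = 46.3 + 0.03q.
New quantity: 95.8 − 0.25q = 46.3 + 0.03q → q' = 176.7857.
Overproduction Δq = 176.7857 − 115.3571 = 61.4286; wedge = subsidy = 17.2.
DWL = ½ × 61.4286 × 17.2 = 528.29.

528.29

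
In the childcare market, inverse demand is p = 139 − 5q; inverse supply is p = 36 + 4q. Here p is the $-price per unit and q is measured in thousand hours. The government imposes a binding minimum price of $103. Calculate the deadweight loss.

Competitive equilibrium: 139 − 5q = 36 + 4q → q* = 11.4444, p* = 81.7778.
At the floor p = 103, quantity demanded = (139 − 103)/5 = 7.2.
Sellers' marginal cost at q' = 7.2: 36 + 4·7.2 = 64.8.
Δq = 11.4444 − 7.2 = 4.2444; wedge = 103 − 64.8 = 38.2.
Welfare loss = ½ × 4.2444 × 38.2 = $81.07 thousand.

$81.07 thousand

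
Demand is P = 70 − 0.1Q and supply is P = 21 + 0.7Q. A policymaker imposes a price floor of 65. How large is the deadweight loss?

Competitive equilibrium: 70 − 0.1Q = 21 + 0.7Q → Q* = 61.25, P* = 63.875.
At the floor P = 65, quantity demanded = (70 − 65)/0.1 = 50.
Sellers' marginal cost at Q' = 50: 21 + 0.7·50 = 56.
ΔQ = 61.25 − 50 = 11.25; wedge = 65 − 56 = 9.
Welfare loss = ½ × 11.25 × 9 = 50.625.

50.625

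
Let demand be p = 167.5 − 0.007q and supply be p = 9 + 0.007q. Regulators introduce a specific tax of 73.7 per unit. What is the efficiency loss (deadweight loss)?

Competitive equilibrium: 167.5 − 0.007q = 9 + 0.007q → q* = 11321.4286, p* = 88.25.
With the tax, the buyer price exceeds the seller price by 73.7: (167.5 − 0.007q) − (9 + 0.007q) = 73.7 → q' = 6057.1429.
Δq = 11321.4286 − 6057.1429 = 5264.2857; the wedge equals the tax, 73.7.
DWL = ½ × 5264.2857 × 73.7 = 193988.93.

193988.93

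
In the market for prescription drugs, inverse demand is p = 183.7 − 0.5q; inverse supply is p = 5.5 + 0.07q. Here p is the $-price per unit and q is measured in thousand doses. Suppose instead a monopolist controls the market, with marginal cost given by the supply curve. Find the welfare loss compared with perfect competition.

Competitive equilibrium: 183.7 − 0.5q = 5.5 + 0.07q → q* = 312.63158, p* = 27.38421.
Marginal revenue: MR = 183.7 − q. Set MR = MC: 183.7 − q = 5.5 + 0.07q → q_m = 166.54206.
Price p_m = 183.7 − 0.5·166.54206 = 100.42897; MC(q_m) = 5.5 + 0.07·166.54206 = 17.15794.
Competitive q* = 312.63158, so Δq = 146.08952; wedge = 100.42897 − 17.15794 = 83.27103.
Deadweight loss = ½ × 146.08952 × 83.27103 = $6082.51 thousand.

$6082.51 thousand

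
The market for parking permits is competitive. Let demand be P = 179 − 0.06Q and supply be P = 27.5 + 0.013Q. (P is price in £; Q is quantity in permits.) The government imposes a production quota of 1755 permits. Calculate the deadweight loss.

Competitive equilibrium: 179 − 0.06Q = 27.5 + 0.013Q → Q* = 2075.3425, P* = 54.4795.
At Q = 1755: demand price = 179 − 0.06·1755 = 73.7; supply price = 27.5 + 0.013·1755 = 50.315.
ΔQ = 2075.3425 − 1755 = 320.3425; wedge = 73.7 − 50.315 = 23.385.
Welfare loss = ½ × 320.3425 × 23.385 = £3745.60.

£3745.60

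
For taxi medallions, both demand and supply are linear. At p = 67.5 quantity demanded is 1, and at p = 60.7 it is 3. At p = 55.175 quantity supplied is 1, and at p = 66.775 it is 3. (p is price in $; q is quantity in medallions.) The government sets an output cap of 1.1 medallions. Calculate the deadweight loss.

$7.07

Demand slope = (60.7 − 67.5)/(3 − 1) = −3.4, so p = 70.9 − 3.4q.
Supply slope = (66.775 − 55.175)/(3 − 1) = 5.8, so p = 49.375 + 5.8q.
Competitive equilibrium: 70.9 − 3.4q = 49.375 + 5.8q → q* = 2.3397, p* = 62.9451.
At q = 1.1: demand price = 70.9 − 3.4·1.1 = 67.16; supply price = 49.375 + 5.8·1.1 = 55.755.
Δq = 2.3397 − 1.1 = 1.2397; wedge = 67.16 − 55.755 = 11.405.
Welfare loss = ½ × 1.2397 × 11.405 = $7.07.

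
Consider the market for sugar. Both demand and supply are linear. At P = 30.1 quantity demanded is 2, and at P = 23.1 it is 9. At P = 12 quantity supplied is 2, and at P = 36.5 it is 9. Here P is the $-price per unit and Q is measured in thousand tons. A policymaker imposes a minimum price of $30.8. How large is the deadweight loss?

$50.17 thousand

Demand slope = (23.1 − 30.1)/(9 − 2) = −1, so P = 32.1 − Q.
Supply slope = (36.5 − 12)/(9 − 2) = 3.5, so P = 5 + 3.5Q.
Competitive equilibrium: 32.1 − Q = 5 + 3.5Q → Q* = 6.0222, P* = 26.0778.
At the floor P = 30.8, quantity demanded = (32.1 − 30.8)/1 = 1.3.
Sellers' marginal cost at Q' = 1.3: 5 + 3.5·1.3 = 9.55.
ΔQ = 6.0222 − 1.3 = 4.7222; wedge = 30.8 − 9.55 = 21.25.
The triangle = ½ × 4.7222 × 21.25 = $50.17 thousand.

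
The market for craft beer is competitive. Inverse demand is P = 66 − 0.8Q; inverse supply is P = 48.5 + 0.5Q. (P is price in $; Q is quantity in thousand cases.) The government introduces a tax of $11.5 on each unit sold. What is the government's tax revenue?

$53.08 thousand

Competitive equilibrium: 66 − 0.8Q = 48.5 + 0.5Q → Q* = 13.4615, P* = 55.2308.
With the tax, the buyer price exceeds the seller price by 11.5: (66 − 0.8Q) − (48.5 + 0.5Q) = 11.5 → Q' = 4.6154.
Tax revenue = 11.5 × 4.6154 = $53.08 thousand.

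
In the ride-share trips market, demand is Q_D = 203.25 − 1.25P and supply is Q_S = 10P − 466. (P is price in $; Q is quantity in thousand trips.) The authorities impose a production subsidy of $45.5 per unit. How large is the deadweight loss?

In inverse form: demand P = 162.6 − 0.8Q, supply P = 46.6 + 0.1Q.
Competitive equilibrium: 162.6 − 0.8Q = 46.6 + 0.1Q → Q* = 128.8889, P* = 59.4889.
The subsidy lowers effective supply by 45.5: P = 1.1 + 0.1Q.
New quantity: 162.6 − 0.8Q = 1.1 + 0.1Q → Q' = 179.4444.
Overproduction ΔQ = 179.4444 − 128.8889 = 50.5555; wedge = subsidy = 45.5.
Welfare loss = ½ × 50.5555 × 45.5 = $1150.14 thousand.

$1150.14 thousand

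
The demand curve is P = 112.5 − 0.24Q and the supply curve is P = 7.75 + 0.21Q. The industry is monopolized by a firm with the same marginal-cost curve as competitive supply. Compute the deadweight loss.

1474.99

Competitive equilibrium: 112.5 − 0.24Q = 7.75 + 0.21Q → Q* = 232.7778, P* = 56.6333.
Marginal revenue: MR = 112.5 − 0.48Q. Set MR = MC: 112.5 − 0.48Q = 7.75 + 0.21Q → Q_m = 151.8116.
Price P_m = 112.5 − 0.24·151.8116 = 76.0652; MC(Q_m) = 7.75 + 0.21·151.8116 = 39.6304.
Competitive Q* = 232.7778, so ΔQ = 80.9662; wedge = 76.0652 − 39.6304 = 36.4348.
Welfare loss = ½ × 80.9662 × 36.4348 = 1474.99.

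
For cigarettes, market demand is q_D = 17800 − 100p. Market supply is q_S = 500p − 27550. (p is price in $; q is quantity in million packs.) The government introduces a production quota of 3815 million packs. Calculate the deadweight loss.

In inverse form: demand p = 178 − 0.01q, supply p = 55.1 + 0.002q.
Competitive equilibrium: 178 − 0.01q = 55.1 + 0.002q → q* = 10241.6667, p* = 75.5833.
At q = 3815: demand price = 178 − 0.01·3815 = 139.85; supply price = 55.1 + 0.002·3815 = 62.73.
Δq = 10241.6667 − 3815 = 6426.6667; wedge = 139.85 − 62.73 = 77.12.
Deadweight loss = ½ × 6426.6667 × 77.12 = $247812.27 million.

$247812.27 million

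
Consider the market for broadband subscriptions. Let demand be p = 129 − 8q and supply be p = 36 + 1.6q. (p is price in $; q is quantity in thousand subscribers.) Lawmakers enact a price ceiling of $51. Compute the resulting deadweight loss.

Competitive equilibrium: 129 − 8q = 36 + 1.6q → q* = 9.6875, p* = 51.5.
At the ceiling p = 51, quantity supplied = (51 − 36)/1.6 = 9.375.
Willingness to pay at q' = 9.375: 129 − 8·9.375 = 54.
Δq = 9.6875 − 9.375 = 0.3125; wedge = 54 − 51 = 3.
DWL = ½ × 0.3125 × 3 = $0.47 thousand.

$0.47 thousand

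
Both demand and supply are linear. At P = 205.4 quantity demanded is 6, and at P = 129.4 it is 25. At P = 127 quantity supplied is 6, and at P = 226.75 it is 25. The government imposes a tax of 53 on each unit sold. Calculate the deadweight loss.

151.84

Demand slope = (129.4 − 205.4)/(25 − 6) = −4, so P = 229.4 − 4Q.
Supply slope = (226.75 − 127)/(25 − 6) = 5.25, so P = 95.5 + 5.25Q.
Competitive equilibrium: 229.4 − 4Q = 95.5 + 5.25Q → Q* = 14.4757, P* = 171.4973.
With the tax, the buyer price exceeds the seller price by 53: (229.4 − 4Q) − (95.5 + 5.25Q) = 53 → Q' = 8.7459.
ΔQ = 14.4757 − 8.7459 = 5.7298; the wedge equals the tax, 53.
DWL = ½ × 5.7298 × 53 = 151.84.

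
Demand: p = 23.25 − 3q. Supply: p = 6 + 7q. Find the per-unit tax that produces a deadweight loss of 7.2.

12

Competitive equilibrium: 23.25 − 3q = 6 + 7q → q* = 1.725, p* = 18.075.
A tax t gives Δq = t/10 and wedge t, so DWL = t²/20.
t²/20 = 7.2 → t² = 144 → t = 12.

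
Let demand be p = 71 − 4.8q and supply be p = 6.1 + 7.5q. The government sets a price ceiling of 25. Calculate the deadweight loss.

46.73

Competitive equilibrium: 71 − 4.8q = 6.1 + 7.5q → q* = 5.2764, p* = 45.6732.
At the ceiling p = 25, quantity supplied = (25 − 6.1)/7.5 = 2.52.
Willingness to pay at q' = 2.52: 71 − 4.8·2.52 = 58.904.
Δq = 5.2764 − 2.52 = 2.7564; wedge = 58.904 − 25 = 33.904.
DWL = ½ × 2.7564 × 33.904 = 46.73.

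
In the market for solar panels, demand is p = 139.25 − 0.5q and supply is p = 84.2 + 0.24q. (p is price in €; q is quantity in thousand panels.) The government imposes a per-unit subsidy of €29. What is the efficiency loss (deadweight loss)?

Competitive equilibrium: 139.25 − 0.5q = 84.2 + 0.24q → q* = 74.3919, p* = 102.0541.
The subsidy lowers effective supply by 29: p = 55.2 + 0.24q.
New quantity: 139.25 − 0.5q = 55.2 + 0.24q → q' = 113.5811.
Overproduction Δq = 113.5811 − 74.3919 = 39.1892; wedge = subsidy = 29.
The triangle = ½ × 39.1892 × 29 = €568.24 thousand.

€568.24 thousand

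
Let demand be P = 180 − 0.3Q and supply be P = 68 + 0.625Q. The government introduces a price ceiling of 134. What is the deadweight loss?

Competitive equilibrium: 180 − 0.3Q = 68 + 0.625Q → Q* = 121.0811, P* = 143.6757.
At the ceiling P = 134, quantity supplied = (134 − 68)/0.625 = 105.6.
Willingness to pay at Q' = 105.6: 180 − 0.3·105.6 = 148.32.
ΔQ = 121.0811 − 105.6 = 15.4811; wedge = 148.32 − 134 = 14.32.
The triangle = ½ × 15.4811 × 14.32 = 110.84.

110.84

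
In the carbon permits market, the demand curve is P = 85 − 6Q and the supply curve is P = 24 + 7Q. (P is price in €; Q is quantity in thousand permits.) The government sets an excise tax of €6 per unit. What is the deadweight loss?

Competitive equilibrium: 85 − 6Q = 24 + 7Q → Q* = 4.6923, P* = 56.8462.
With the tax, the buyer price exceeds the seller price by 6: (85 − 6Q) − (24 + 7Q) = 6 → Q' = 4.2308.
ΔQ = 4.6923 − 4.2308 = 0.4615; the wedge equals the tax, 6.
The triangle = ½ × 0.4615 × 6 = €1.38 thousand.

€1.38 thousand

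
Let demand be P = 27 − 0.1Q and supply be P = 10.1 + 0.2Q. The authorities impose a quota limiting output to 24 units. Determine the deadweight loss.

156.82

Competitive equilibrium: 27 − 0.1Q = 10.1 + 0.2Q → Q* = 56.3333, P* = 21.3667.
At Q = 24: demand price = 27 − 0.1·24 = 24.6; supply price = 10.1 + 0.2·24 = 14.9.
ΔQ = 56.3333 − 24 = 32.3333; wedge = 24.6 − 14.9 = 9.7.
DWL = ½ × 32.3333 × 9.7 = 156.82.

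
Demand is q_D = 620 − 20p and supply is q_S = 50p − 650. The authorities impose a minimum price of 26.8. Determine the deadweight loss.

1049.25

In inverse form: demand p = 31 − 0.05q, supply p = 13 + 0.02q.
Competitive equilibrium: 31 − 0.05q = 13 + 0.02q → q* = 257.1429, p* = 18.1429.
At the floor p = 26.8, quantity demanded = (31 − 26.8)/0.05 = 84.
Sellers' marginal cost at q' = 84: 13 + 0.02·84 = 14.68.
Δq = 257.1429 − 84 = 173.1429; wedge = 26.8 − 14.68 = 12.12.
Deadweight loss = ½ × 173.1429 × 12.12 = 1049.25.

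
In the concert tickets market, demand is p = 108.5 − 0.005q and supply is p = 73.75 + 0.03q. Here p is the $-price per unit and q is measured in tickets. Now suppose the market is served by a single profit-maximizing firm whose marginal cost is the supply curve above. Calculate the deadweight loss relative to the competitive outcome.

Competitive equilibrium: 108.5 − 0.005q = 73.75 + 0.03q → q* = 992.8571, p* = 103.5357.
Marginal revenue: MR = 108.5 − 0.01q. Set MR = MC: 108.5 − 0.01q = 73.75 + 0.03q → q_m = 868.75.
Price p_m = 108.5 − 0.005·868.75 = 104.1563; MC(q_m) = 73.75 + 0.03·868.75 = 99.8125.
Competitive q* = 992.8571, so Δq = 124.1071; wedge = 104.1563 − 99.8125 = 4.3438.
Welfare loss = ½ × 124.1071 × 4.3438 = $269.55.

$269.55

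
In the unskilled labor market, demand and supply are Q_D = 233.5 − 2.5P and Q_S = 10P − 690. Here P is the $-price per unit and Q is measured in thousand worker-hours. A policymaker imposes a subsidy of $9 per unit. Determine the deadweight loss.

In inverse form: demand P = 93.4 − 0.4Q, supply P = 69 + 0.1Q.
Competitive equilibrium: 93.4 − 0.4Q = 69 + 0.1Q → Q* = 48.8, P* = 73.88.
The subsidy lowers effective supply by 9: P = 60 + 0.1Q.
New quantity: 93.4 − 0.4Q = 60 + 0.1Q → Q' = 66.8.
Overproduction ΔQ = 66.8 − 48.8 = 18; wedge = subsidy = 9.
Welfare loss = ½ × 18 × 9 = $81 thousand.

$81 thousand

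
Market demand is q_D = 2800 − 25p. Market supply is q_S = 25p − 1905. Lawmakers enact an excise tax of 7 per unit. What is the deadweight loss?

306.25

In inverse form: demand p = 112 − 0.04q, supply p = 76.2 + 0.04q.
Competitive equilibrium: 112 − 0.04q = 76.2 + 0.04q → q* = 447.5, p* = 94.1.
With the tax, the buyer price exceeds the seller price by 7: (112 − 0.04q) − (76.2 + 0.04q) = 7 → q' = 360.
Δq = 447.5 − 360 = 87.5; the wedge equals the tax, 7.
The triangle = ½ × 87.5 × 7 = 306.25.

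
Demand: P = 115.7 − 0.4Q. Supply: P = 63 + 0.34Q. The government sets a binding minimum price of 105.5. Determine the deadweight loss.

Competitive equilibrium: 115.7 − 0.4Q = 63 + 0.34Q → Q* = 71.2162, P* = 87.2135.
At the floor P = 105.5, quantity demanded = (115.7 − 105.5)/0.4 = 25.5.
Sellers' marginal cost at Q' = 25.5: 63 + 0.34·25.5 = 71.67.
ΔQ = 71.2162 − 25.5 = 45.7162; wedge = 105.5 − 71.67 = 33.83.
DWL = ½ × 45.7162 × 33.83 = 773.29.

773.29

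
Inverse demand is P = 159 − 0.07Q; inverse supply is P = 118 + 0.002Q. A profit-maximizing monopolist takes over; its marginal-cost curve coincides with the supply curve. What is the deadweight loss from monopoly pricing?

Competitive equilibrium: 159 − 0.07Q = 118 + 0.002Q → Q* = 569.44444, P* = 119.13889.
Marginal revenue: MR = 159 − 0.14Q. Set MR = MC: 159 − 0.14Q = 118 + 0.002Q → Q_m = 288.73239.
Price P_m = 159 − 0.07·288.73239 = 138.78873; MC(Q_m) = 118 + 0.002·288.73239 = 118.57746.
Competitive Q* = 569.44444, so ΔQ = 280.71205; wedge = 138.78873 − 118.57746 = 20.21127.
The triangle = ½ × 280.71205 × 20.21127 = 2836.77.

2836.77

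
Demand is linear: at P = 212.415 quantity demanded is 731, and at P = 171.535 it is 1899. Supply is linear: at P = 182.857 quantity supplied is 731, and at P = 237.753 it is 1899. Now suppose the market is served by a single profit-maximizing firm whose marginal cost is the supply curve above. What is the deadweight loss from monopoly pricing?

4370.86

Demand slope = (171.535 − 212.415)/(1899 − 731) = −0.035, so P = 238 − 0.035Q.
Supply slope = (237.753 − 182.857)/(1899 − 731) = 0.047, so P = 148.5 + 0.047Q.
Competitive equilibrium: 238 − 0.035Q = 148.5 + 0.047Q → Q* = 1091.4634, P* = 199.7988.
Marginal revenue: MR = 238 − 0.07Q. Set MR = MC: 238 − 0.07Q = 148.5 + 0.047Q → Q_m = 764.9573.
Price P_m = 238 − 0.035·764.9573 = 211.2265; MC(Q_m) = 148.5 + 0.047·764.9573 = 184.453.
Competitive Q* = 1091.4634, so ΔQ = 326.5061; wedge = 211.2265 − 184.453 = 26.7735.
DWL = ½ × 326.5061 × 26.7735 = 4370.86.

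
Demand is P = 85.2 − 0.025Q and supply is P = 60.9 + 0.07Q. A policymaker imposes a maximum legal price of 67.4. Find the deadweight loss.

Competitive equilibrium: 85.2 − 0.025Q = 60.9 + 0.07Q → Q* = 255.7895, P* = 78.8053.
At the ceiling P = 67.4, quantity supplied = (67.4 − 60.9)/0.07 = 92.8571.
Willingness to pay at Q' = 92.8571: 85.2 − 0.025·92.8571 = 82.8786.
ΔQ = 255.7895 − 92.8571 = 162.9324; wedge = 82.8786 − 67.4 = 15.4786.
DWL = ½ × 162.9324 × 15.4786 = 1260.98.

1260.98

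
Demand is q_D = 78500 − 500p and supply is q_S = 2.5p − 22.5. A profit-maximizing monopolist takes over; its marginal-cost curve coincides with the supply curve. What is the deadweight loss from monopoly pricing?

0.67

In inverse form: demand p = 157 − 0.002q, supply p = 9 + 0.4q.
Competitive equilibrium: 157 − 0.002q = 9 + 0.4q → q* = 368.1592, p* = 156.2637.
Marginal revenue: MR = 157 − 0.004q. Set MR = MC: 157 − 0.004q = 9 + 0.4q → q_m = 366.3366.
Price p_m = 157 − 0.002·366.3366 = 156.2673; MC(q_m) = 9 + 0.4·366.3366 = 155.5346.
Competitive q* = 368.1592, so Δq = 1.8226; wedge = 156.2673 − 155.5346 = 0.7327.
DWL = ½ × 1.8226 × 0.7327 = 0.67.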